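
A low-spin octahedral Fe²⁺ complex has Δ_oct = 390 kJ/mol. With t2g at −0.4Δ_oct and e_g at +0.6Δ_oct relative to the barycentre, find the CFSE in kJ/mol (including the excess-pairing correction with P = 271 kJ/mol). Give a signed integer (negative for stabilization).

-394

Fe sits in group 8; removing 2 electrons leaves Fe²⁺ with 8 − 2 = 6 d electrons.
Configuration: t2g^6 e_g^0.
The orbital stabilization is -2.4Δ_oct = -2.4 × 390 = -936 kJ/mol.
Pairing penalty: 3 pairs vs 1 in the high-spin reference → 2 extra × P = 542 kJ/mol.
Combining: -936 + 542 = -394 kJ/mol.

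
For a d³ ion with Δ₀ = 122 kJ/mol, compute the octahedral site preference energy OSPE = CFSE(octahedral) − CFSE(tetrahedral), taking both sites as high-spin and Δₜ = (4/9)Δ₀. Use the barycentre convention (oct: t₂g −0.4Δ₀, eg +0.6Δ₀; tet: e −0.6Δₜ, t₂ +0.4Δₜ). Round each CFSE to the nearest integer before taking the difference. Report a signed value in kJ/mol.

Octahedral high-spin t₂g³ eg⁰: CFSE = -1.2 × 122 = -146 kJ/mol.
Tetrahedral: e² t₂¹, CFSE = 2(−0.6) + 1(+0.4) = -0.8Δₜ = -0.8 × (4/9) × 122 = -43 kJ/mol.
OSPE = -146 − (-43) = -103 kJ/mol.

-103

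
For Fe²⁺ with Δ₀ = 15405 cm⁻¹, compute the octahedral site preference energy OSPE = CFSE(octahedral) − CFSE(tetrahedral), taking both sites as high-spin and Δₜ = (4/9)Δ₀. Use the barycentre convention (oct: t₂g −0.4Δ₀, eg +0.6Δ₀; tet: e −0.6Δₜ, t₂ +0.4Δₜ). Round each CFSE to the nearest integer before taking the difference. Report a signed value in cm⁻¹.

Fe is in group 8, so Fe²⁺ is d⁶ (8 − 2 = 6).
In an octahedral site d⁶ (HS) is t₂g⁴ eg², giving CFSE(oct) = -0.4Δ₀ = -6162 cm⁻¹.
Tetrahedral: e³ t₂³, CFSE = 3(−0.6) + 3(+0.4) = -0.6Δₜ = -0.6 × (4/9) × 15405 = -4108 cm⁻¹.
OSPE = CFSE(oct) − CFSE(tet) = -6162 − (-4108) = -2054 cm⁻¹.

-2054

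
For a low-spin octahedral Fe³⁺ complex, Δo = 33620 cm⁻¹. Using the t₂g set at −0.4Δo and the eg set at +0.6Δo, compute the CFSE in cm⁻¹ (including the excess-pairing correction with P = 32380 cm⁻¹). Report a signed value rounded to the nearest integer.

-2480

Group 8 minus oxidation state +3 gives a d⁵ configuration for Fe³⁺.
Electron filling gives t₂g⁵ eg⁰.
The orbital stabilization is -2.0Δo = -2.0 × 33620 = -67240 cm⁻¹.
High-spin d⁵ would be t₂g³ eg² with 0 pairs; low-spin has 2, so 2 excess pairs cost +2P = +64760 cm⁻¹.
Overall CFSE = -67240 + 64760 = -2480 cm⁻¹.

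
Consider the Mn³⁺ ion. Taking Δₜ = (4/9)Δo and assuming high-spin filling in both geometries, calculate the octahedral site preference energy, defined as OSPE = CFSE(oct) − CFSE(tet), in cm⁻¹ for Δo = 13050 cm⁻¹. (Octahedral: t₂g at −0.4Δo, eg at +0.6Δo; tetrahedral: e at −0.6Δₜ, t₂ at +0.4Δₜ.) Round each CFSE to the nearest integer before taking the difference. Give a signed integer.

Group 7 minus oxidation state +3 gives a d⁴ configuration for Mn³⁺.
Octahedral (high-spin): t₂g³ eg¹, CFSE = 3(−0.4) + 1(+0.6) = -0.6Δo = -0.6 × 13050 = -7830 cm⁻¹.
Tetrahedral: e² t₂², CFSE = 2(−0.6) + 2(+0.4) = -0.4Δₜ = -0.4 × (4/9) × 13050 = -2320 cm⁻¹.
OSPE = -7830 − (-2320) = -5510 cm⁻¹.

-5510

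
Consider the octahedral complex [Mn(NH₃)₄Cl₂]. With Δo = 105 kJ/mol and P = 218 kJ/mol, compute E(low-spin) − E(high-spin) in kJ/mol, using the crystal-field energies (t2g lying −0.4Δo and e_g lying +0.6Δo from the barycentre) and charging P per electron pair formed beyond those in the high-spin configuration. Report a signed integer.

226

Ligand charges: 4×(+0) from NH₃ and 2×(-1) from Cl⁻ sum to -2; with overall charge +0, Mn is +2.
Mn²⁺: group 7, so d-count = 7 − 2 = 5.
High-spin: t2g^3 e_g^2, CFSE = 0.0Δo = 0 kJ/mol.
Low-spin t2g^5 e_g^0 gives -2.0Δo = -210 kJ/mol, but forming 2 extra pairs costs 2P = 436 kJ/mol, so E(LS) = -210 + 436 = 226 kJ/mol.
E(LS) − E(HS) = 226 − (0) = 226 kJ/mol.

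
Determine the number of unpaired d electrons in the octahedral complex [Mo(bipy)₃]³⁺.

bipy is neutral, so the +3 overall charge sits on Mo: oxidation state +3.
Mo is in group 6, so Mo³⁺ is d³ (6 − 3 = 3).
For octahedral d³ the high- and low-spin configurations coincide.
Configuration: t₂g³ eg⁰, giving 3 unpaired electrons.

3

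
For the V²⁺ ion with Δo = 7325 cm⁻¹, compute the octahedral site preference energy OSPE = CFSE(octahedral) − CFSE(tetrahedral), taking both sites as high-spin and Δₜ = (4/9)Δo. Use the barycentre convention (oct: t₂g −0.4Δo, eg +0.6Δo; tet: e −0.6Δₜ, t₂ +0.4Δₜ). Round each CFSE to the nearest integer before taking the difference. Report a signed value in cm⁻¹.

Group 5 minus oxidation state +2 gives a d³ configuration for V²⁺.
Octahedral high-spin t₂g³ eg⁰: CFSE = -1.2 × 7325 = -8790 cm⁻¹.
In a tetrahedral site the filling is e² t₂¹: CFSE(tet) = -0.8Δₜ = -0.8 × (4/9)(7325) = -2604 cm⁻¹.
OSPE = CFSE(oct) − CFSE(tet) = -8790 − (-2604) = -6186 cm⁻¹.

-6186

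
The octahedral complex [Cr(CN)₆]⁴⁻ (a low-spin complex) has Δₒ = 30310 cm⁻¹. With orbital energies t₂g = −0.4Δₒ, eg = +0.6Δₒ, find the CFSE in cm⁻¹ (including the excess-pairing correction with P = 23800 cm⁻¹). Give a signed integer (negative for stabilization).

-24696

Each CN⁻ contributes -1; 6 × (-1) = -6. With overall charge -4, Cr is in the +2 oxidation state.
Cr sits in group 6; removing 2 electrons leaves Cr²⁺ with 6 − 2 = 4 d electrons.
The d⁴ electrons fill as t₂g⁴ eg⁰.
CFSE(orbital) = 4×(-0.4Δₒ) + 0×(0.6Δₒ) = -1.6Δₒ; with Δₒ = 30310 cm⁻¹ that is -48496 cm⁻¹.
Relative to high-spin t₂g³ eg¹ (0 paired), the low-spin configuration has 1 additional pair, contributing +1 × 23800 = +23800 cm⁻¹.
Net CFSE = -48496 + 23800 = -24696 cm⁻¹.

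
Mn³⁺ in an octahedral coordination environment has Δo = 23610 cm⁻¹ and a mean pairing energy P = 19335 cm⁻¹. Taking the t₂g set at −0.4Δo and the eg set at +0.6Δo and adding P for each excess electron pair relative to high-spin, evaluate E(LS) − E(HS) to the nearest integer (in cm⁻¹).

-4275

Mn sits in group 7; removing 3 electrons leaves Mn³⁺ with 7 − 3 = 4 d electrons.
In the high-spin limit (t₂g³ eg¹) the orbital term is -0.6Δo = -14166 cm⁻¹, with no excess pairing.
Low-spin: t₂g⁴ eg⁰, orbital CFSE = -1.6Δo = -37776 cm⁻¹; plus 1 excess pair × P = +19335 cm⁻¹; total -18441 cm⁻¹.
The difference is -18441 − (-14166) = -4275 cm⁻¹, so low-spin lies lower.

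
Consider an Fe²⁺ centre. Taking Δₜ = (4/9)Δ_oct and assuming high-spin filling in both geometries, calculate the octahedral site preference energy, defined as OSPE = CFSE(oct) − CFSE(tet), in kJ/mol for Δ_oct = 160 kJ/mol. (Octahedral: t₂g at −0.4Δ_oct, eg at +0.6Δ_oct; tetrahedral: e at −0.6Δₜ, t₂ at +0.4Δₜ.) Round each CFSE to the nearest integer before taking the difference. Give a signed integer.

Fe sits in group 8; removing 2 electrons leaves Fe²⁺ with 8 − 2 = 6 d electrons.
Octahedral (high-spin): t₂g⁴ eg², CFSE = 4(−0.4) + 2(+0.6) = -0.4Δ_oct = -0.4 × 160 = -64 kJ/mol.
In a tetrahedral site the filling is e³ t₂³: CFSE(tet) = -0.6Δₜ = -0.6 × (4/9)(160) = -43 kJ/mol.
OSPE = CFSE(oct) − CFSE(tet) = -64 − (-43) = -21 kJ/mol.

-21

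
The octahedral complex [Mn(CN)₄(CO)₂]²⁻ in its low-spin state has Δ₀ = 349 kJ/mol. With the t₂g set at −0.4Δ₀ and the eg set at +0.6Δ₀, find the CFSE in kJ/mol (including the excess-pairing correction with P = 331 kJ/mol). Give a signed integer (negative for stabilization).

Ligand charges: 4×(-1) from CN⁻ and 2×(+0) from CO sum to -4; with overall charge -2, Mn is +2.
Group 7 minus oxidation state +2 gives a d⁵ configuration for Mn²⁺.
Electron filling gives t₂g⁵ eg⁰.
CFSE(orbital) = 5×(-0.4Δ₀) + 0×(0.6Δ₀) = -2.0Δ₀; with Δ₀ = 349 kJ/mol that is -698 kJ/mol.
Pairing penalty: 2 pairs vs 0 in the high-spin reference → 2 extra × P = 662 kJ/mol.
Overall CFSE = -698 + 662 = -36 kJ/mol.

-36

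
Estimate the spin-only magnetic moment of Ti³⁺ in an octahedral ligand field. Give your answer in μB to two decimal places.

1.73 μB

Ti³⁺: group 4, so d-count = 4 − 3 = 1.
Configuration: t2g^1 e_g^0 → 1 unpaired electron.
μ(spin-only) = √[1(1+2)] = √3 ≈ 1.73 μB.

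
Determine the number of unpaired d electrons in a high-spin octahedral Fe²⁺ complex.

4

Fe²⁺: group 8, so d-count = 8 − 2 = 6.
Configuration: t₂g⁴ eg², giving 4 unpaired electrons.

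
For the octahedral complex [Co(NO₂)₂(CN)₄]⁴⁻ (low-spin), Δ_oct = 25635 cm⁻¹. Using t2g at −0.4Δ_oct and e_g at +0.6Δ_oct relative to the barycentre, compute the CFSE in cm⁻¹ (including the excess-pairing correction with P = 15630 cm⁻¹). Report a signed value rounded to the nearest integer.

Ligand charges: 2×(-1) from NO₂⁻ and 4×(-1) from CN⁻ sum to -6; with overall charge -4, Co is +2.
Co is in group 9, so Co²⁺ is d⁷ (9 − 2 = 7).
Electron filling gives t2g^6 e_g^1.
Orbital CFSE = 6(-0.4) + 1(0.6) = -1.8Δ_oct = -1.8 × 25635 = -46143 cm⁻¹.
Pairing penalty: 3 pairs vs 2 in the high-spin reference → 1 extra × P = 15630 cm⁻¹.
Combining: -46143 + 15630 = -30513 cm⁻¹.

-30513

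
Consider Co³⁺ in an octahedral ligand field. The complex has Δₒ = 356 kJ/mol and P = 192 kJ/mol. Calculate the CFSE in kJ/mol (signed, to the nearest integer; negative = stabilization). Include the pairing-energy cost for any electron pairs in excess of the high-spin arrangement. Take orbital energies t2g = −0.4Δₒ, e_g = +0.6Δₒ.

-470

Co³⁺: group 9, so d-count = 9 − 3 = 6.
Since Δₒ = 356 kJ/mol > P = 192 kJ/mol, the complex adopts the low-spin configuration.
That gives t2g^6 e_g^0.
Orbital CFSE = -2.4Δₒ = -2.4 × 356 = -854 kJ/mol.
Excess pairs vs high-spin: 3 − 1 = 2; pairing cost = +384 kJ/mol.
Net CFSE = -854 + 384 = -470 kJ/mol.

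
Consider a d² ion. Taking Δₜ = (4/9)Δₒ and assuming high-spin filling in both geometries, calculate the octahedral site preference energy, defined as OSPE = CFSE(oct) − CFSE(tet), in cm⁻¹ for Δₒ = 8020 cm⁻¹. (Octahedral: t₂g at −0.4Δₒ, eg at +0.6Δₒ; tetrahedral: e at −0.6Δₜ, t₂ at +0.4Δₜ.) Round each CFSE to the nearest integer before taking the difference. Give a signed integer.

-2139

In an octahedral site d² (HS) is t₂g² eg⁰, giving CFSE(oct) = -0.8Δₒ = -6416 cm⁻¹.
In a tetrahedral site the filling is e² t₂⁰: CFSE(tet) = -1.2Δₜ = -1.2 × (4/9)(8020) = -4277 cm⁻¹.
OSPE = -6416 − (-4277) = -2139 cm⁻¹.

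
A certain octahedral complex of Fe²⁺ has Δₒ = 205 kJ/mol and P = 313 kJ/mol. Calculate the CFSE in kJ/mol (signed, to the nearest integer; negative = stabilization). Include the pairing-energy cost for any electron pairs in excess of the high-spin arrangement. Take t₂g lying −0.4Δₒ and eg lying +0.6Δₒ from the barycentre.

Fe sits in group 8; removing 2 electrons leaves Fe²⁺ with 8 − 2 = 6 d electrons.
Since Δₒ = 205 kJ/mol < P = 313 kJ/mol, the complex adopts the high-spin configuration.
That gives t₂g⁴ eg².
Orbital CFSE = -0.4Δₒ = -0.4 × 205 = -82 kJ/mol.
High-spin has no excess pairs, so no pairing correction applies.

-82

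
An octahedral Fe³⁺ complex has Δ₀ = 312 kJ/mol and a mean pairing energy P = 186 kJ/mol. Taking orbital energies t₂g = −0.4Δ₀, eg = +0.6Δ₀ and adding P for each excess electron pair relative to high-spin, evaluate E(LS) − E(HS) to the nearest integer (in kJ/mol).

-252

Group 8 minus oxidation state +3 gives a d⁵ configuration for Fe³⁺.
In the high-spin limit (t₂g³ eg²) the orbital term is 0.0Δ₀ = 0 kJ/mol, with no excess pairing.
For low-spin the configuration is t₂g⁵ eg⁰: orbital energy -2.0 × 312 = -624 kJ/mol, and 2 additional pairs relative to high-spin add 372 kJ/mol, giving -252 kJ/mol.
The difference is -252 − (0) = -252 kJ/mol, so low-spin lies lower.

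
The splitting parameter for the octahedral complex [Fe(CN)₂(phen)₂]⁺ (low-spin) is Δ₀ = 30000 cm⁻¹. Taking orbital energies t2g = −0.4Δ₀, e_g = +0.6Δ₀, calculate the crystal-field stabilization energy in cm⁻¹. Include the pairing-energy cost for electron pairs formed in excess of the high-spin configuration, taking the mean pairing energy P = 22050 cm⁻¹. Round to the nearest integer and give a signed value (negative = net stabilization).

Ligand charges: 2×(-1) from CN⁻ and 2×(+0) from phen sum to -2; with overall charge +1, Fe is +3.
Group 8 minus oxidation state +3 gives a d⁵ configuration for Fe³⁺.
The d⁵ electrons fill as t2g^5 e_g^0.
The orbital stabilization is -2.0Δ₀ = -2.0 × 30000 = -60000 cm⁻¹.
Pairing penalty: 2 pairs vs 0 in the high-spin reference → 2 extra × P = 44100 cm⁻¹.
Combining: -60000 + 44100 = -15900 cm⁻¹.

-15900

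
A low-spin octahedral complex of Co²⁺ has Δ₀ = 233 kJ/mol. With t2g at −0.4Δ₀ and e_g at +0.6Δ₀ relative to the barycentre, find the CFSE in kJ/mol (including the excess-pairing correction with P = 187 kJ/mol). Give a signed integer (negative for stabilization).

-232

Co sits in group 9; removing 2 electrons leaves Co²⁺ with 9 − 2 = 7 d electrons.
Electron filling gives t2g^6 e_g^1.
Orbital CFSE = 6(-0.4) + 1(0.6) = -1.8Δ₀ = -1.8 × 233 = -419 kJ/mol.
Relative to high-spin t2g^5 e_g^2 (2 paired), the low-spin configuration has 1 additional pair, contributing +1 × 187 = +187 kJ/mol.
Net CFSE = -419 + 187 = -232 kJ/mol.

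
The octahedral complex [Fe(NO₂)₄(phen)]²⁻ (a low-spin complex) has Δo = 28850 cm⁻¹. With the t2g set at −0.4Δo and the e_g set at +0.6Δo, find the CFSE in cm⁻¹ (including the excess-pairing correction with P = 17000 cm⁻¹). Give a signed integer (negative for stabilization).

Ligand charges: 4×(-1) from NO₂⁻ and 1×(+0) from phen sum to -4; with overall charge -2, Fe is +2.
Group 8 minus oxidation state +2 gives a d⁶ configuration for Fe²⁺.
The d⁶ electrons fill as t2g^6 e_g^0.
CFSE(orbital) = 6×(-0.4Δo) + 0×(0.6Δo) = -2.4Δo; with Δo = 28850 cm⁻¹ that is -69240 cm⁻¹.
High-spin d⁶ would be t2g^4 e_g^2 with 1 pair; low-spin has 3, so 2 excess pairs cost +2P = +34000 cm⁻¹.
Net CFSE = -69240 + 34000 = -35240 cm⁻¹.

-35240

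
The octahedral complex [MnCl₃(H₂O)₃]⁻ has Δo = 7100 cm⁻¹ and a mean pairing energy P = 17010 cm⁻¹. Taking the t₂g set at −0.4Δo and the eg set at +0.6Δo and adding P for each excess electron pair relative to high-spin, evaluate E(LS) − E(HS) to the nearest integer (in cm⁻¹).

Ligand charges: 3×(-1) from Cl⁻ and 3×(+0) from H₂O sum to -3; with overall charge -1, Mn is +2.
Mn sits in group 7; removing 2 electrons leaves Mn²⁺ with 7 − 2 = 5 d electrons.
In the high-spin limit (t₂g³ eg²) the orbital term is 0.0Δo = 0 cm⁻¹, with no excess pairing.
Low-spin: t₂g⁵ eg⁰, orbital CFSE = -2.0Δo = -14200 cm⁻¹; plus 2 excess pairs × P = +34020 cm⁻¹; total 19820 cm⁻¹.
E(LS) − E(HS) = 19820 − (0) = 19820 cm⁻¹.

19820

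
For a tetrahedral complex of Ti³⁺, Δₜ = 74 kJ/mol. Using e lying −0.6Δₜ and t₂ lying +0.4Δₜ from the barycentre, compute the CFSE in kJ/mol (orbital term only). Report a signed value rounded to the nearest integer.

Group 4 minus oxidation state +3 gives a d¹ configuration for Ti³⁺.
With tetrahedral geometry the complex is necessarily high-spin.
The d¹ electrons fill as e¹ t₂⁰.
Orbital CFSE = 1(-0.6) + 0(0.4) = -0.6Δₜ = -0.6 × 74 = -44 kJ/mol.

-44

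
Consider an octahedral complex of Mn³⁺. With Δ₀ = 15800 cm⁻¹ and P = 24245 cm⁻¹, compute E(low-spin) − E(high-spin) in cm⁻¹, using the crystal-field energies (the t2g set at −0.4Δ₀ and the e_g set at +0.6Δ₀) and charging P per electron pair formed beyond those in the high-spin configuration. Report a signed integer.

8445

Mn sits in group 7; removing 3 electrons leaves Mn³⁺ with 7 − 3 = 4 d electrons.
High-spin d⁴ fills as t2g^3 e_g^1 with CFSE 3(−0.4) + 1(+0.6) = -0.6Δ₀ = -9480 cm⁻¹.
Low-spin: t2g^4 e_g^0, orbital CFSE = -1.6Δ₀ = -25280 cm⁻¹; plus 1 excess pair × P = +24245 cm⁻¹; total -1035 cm⁻¹.
E(LS) − E(HS) = -1035 − (-9480) = 8445 cm⁻¹.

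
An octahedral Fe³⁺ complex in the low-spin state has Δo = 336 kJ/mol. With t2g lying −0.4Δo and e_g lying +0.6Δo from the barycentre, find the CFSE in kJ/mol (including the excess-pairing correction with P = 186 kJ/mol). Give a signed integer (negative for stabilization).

Group 8 minus oxidation state +3 gives a d⁵ configuration for Fe³⁺.
Electron filling gives t2g^5 e_g^0.
The orbital stabilization is -2.0Δo = -2.0 × 336 = -672 kJ/mol.
High-spin d⁵ would be t2g^3 e_g^2 with 0 pairs; low-spin has 2, so 2 excess pairs cost +2P = +372 kJ/mol.
Net CFSE = -672 + 372 = -300 kJ/mol.

-300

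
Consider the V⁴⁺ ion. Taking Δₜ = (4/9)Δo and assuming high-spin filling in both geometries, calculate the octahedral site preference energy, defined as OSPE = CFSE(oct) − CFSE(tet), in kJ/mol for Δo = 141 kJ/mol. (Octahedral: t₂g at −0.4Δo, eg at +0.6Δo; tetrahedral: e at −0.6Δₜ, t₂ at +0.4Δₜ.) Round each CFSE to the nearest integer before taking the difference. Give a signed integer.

-18

V is in group 5, so V⁴⁺ is d¹ (5 − 4 = 1).
Octahedral (high-spin): t2g^1 e_g^0, CFSE = 1(−0.4) + 0(+0.6) = -0.4Δo = -0.4 × 141 = -56 kJ/mol.
Tetrahedral e^1 t2^0 gives -0.6Δₜ = -0.6 × (4/9) × 141 = -38 kJ/mol.
OSPE = -56 − (-38) = -18 kJ/mol.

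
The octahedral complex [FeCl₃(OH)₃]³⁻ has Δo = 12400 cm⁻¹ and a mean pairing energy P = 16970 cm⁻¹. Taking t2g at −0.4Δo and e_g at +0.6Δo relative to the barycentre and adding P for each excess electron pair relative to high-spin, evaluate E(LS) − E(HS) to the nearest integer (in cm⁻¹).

9140

Ligand charges: 3×(-1) from Cl⁻ and 3×(-1) from OH⁻ sum to -6; with overall charge -3, Fe is +3.
Fe sits in group 8; removing 3 electrons leaves Fe³⁺ with 8 − 3 = 5 d electrons.
In the high-spin limit (t2g^3 e_g^2) the orbital term is 0.0Δo = 0 cm⁻¹, with no excess pairing.
Low-spin: t2g^5 e_g^0, orbital CFSE = -2.0Δo = -24800 cm⁻¹; plus 2 excess pairs × P = +33940 cm⁻¹; total 9140 cm⁻¹.
The difference is 9140 − (0) = 9140 cm⁻¹, so high-spin lies lower.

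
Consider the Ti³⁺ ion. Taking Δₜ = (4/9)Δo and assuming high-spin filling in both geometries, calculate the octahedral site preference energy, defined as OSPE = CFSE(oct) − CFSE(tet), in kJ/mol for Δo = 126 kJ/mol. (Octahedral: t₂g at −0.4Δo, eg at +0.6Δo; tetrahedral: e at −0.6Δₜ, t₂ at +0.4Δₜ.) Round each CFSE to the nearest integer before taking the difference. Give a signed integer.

Ti is in group 4, so Ti³⁺ is d¹ (4 − 3 = 1).
Octahedral (high-spin): t2g^1 e_g^0, CFSE = 1(−0.4) + 0(+0.6) = -0.4Δo = -0.4 × 126 = -50 kJ/mol.
Tetrahedral e^1 t2^0 gives -0.6Δₜ = -0.6 × (4/9) × 126 = -34 kJ/mol.
Subtracting, OSPE = -50 − (-34) = -16 kJ/mol.

-16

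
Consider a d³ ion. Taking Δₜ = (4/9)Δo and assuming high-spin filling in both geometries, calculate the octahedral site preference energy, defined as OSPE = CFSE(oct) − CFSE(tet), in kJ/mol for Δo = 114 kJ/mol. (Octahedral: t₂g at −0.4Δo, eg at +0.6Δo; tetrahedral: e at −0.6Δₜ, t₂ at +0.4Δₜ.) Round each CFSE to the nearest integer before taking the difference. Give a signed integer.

Octahedral (high-spin): t2g^3 e_g^0, CFSE = 3(−0.4) + 0(+0.6) = -1.2Δo = -1.2 × 114 = -137 kJ/mol.
Tetrahedral e^2 t2^1 gives -0.8Δₜ = -0.8 × (4/9) × 114 = -41 kJ/mol.
OSPE = -137 − (-41) = -96 kJ/mol.

-96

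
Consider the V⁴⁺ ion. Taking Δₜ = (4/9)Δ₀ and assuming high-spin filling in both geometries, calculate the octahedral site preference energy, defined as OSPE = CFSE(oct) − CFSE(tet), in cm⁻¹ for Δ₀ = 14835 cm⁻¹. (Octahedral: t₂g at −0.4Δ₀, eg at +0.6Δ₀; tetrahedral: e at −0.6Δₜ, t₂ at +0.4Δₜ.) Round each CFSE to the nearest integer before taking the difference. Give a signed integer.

-1978

V sits in group 5; removing 4 electrons leaves V⁴⁺ with 5 − 4 = 1 d electrons.
Octahedral high-spin t2g^1 e_g^0: CFSE = -0.4 × 14835 = -5934 cm⁻¹.
Tetrahedral e^1 t2^0 gives -0.6Δₜ = -0.6 × (4/9) × 14835 = -3956 cm⁻¹.
OSPE = CFSE(oct) − CFSE(tet) = -5934 − (-3956) = -1978 cm⁻¹.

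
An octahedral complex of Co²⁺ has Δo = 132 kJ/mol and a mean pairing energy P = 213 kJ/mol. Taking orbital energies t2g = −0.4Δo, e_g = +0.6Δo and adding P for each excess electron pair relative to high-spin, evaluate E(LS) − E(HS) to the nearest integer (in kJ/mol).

81

Co sits in group 9; removing 2 electrons leaves Co²⁺ with 9 − 2 = 7 d electrons.
In the high-spin limit (t2g^5 e_g^2) the orbital term is -0.8Δo = -106 kJ/mol, with no excess pairing.
Low-spin: t2g^6 e_g^1, orbital CFSE = -1.8Δo = -238 kJ/mol; plus 1 excess pair × P = +213 kJ/mol; total -25 kJ/mol.
The difference is -25 − (-106) = 81 kJ/mol, so high-spin lies lower.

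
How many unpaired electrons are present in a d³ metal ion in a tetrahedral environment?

3

Tetrahedral fields are weak (Δₜ ≈ 4/9 Δₒ), so electrons fill high-spin.
Configuration: e² t₂¹, giving 3 unpaired electrons.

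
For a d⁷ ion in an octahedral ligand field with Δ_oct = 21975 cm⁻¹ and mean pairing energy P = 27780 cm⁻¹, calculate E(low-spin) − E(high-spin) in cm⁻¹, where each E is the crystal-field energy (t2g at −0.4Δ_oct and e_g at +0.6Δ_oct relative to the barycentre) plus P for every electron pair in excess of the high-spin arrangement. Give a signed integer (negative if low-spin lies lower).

5805

High-spin d⁷ fills as t2g^5 e_g^2 with CFSE 5(−0.4) + 2(+0.6) = -0.8Δ_oct = -17580 cm⁻¹.
Low-spin t2g^6 e_g^1 gives -1.8Δ_oct = -39555 cm⁻¹, but forming 1 extra pair costs 1P = 27780 cm⁻¹, so E(LS) = -39555 + 27780 = -11775 cm⁻¹.
E(LS) − E(HS) = -11775 − (-17580) = 5805 cm⁻¹.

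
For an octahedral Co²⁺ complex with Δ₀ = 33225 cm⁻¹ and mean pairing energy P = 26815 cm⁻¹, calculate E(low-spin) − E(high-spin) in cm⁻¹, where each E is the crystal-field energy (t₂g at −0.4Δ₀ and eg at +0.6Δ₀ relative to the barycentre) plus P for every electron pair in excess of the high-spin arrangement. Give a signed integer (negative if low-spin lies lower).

Co is in group 9, so Co²⁺ is d⁷ (9 − 2 = 7).
High-spin: t₂g⁵ eg², CFSE = -0.8Δ₀ = -26580 cm⁻¹.
Low-spin: t₂g⁶ eg¹, orbital CFSE = -1.8Δ₀ = -59805 cm⁻¹; plus 1 excess pair × P = +26815 cm⁻¹; total -32990 cm⁻¹.
E(LS) − E(HS) = -32990 − (-26580) = -6410 cm⁻¹.

-6410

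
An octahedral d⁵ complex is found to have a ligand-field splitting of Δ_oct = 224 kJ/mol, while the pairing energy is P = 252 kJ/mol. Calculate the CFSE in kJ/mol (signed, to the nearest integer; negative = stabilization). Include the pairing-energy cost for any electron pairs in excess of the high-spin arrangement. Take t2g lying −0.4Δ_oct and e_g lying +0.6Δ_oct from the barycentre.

Δ_oct < P, so pairing is avoided: the ground state is high-spin.
That gives t2g^3 e_g^2.
Orbital CFSE = 0.0Δ_oct = 0.0 × 224 = 0 kJ/mol.
High-spin has no excess pairs, so no pairing correction applies.

0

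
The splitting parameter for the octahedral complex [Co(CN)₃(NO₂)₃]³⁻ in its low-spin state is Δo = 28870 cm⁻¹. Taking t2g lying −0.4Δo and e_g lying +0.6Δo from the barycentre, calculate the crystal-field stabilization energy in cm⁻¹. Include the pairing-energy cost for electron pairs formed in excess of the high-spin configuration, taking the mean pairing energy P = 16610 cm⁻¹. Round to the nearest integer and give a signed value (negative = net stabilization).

-36068

Ligand charges: 3×(-1) from CN⁻ and 3×(-1) from NO₂⁻ sum to -6; with overall charge -3, Co is +3.
Co is in group 9, so Co³⁺ is d⁶ (9 − 3 = 6).
The d⁶ electrons fill as t2g^6 e_g^0.
Orbital CFSE = 6(-0.4) + 0(0.6) = -2.4Δo = -2.4 × 28870 = -69288 cm⁻¹.
Pairing penalty: 3 pairs vs 1 in the high-spin reference → 2 extra × P = 33220 cm⁻¹.
Combining: -69288 + 33220 = -36068 cm⁻¹.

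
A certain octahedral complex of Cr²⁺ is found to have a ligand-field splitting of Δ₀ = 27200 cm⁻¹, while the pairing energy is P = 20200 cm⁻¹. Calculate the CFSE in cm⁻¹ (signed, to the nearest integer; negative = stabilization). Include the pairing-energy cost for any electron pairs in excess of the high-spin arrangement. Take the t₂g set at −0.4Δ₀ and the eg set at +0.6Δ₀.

Cr²⁺: group 6, so d-count = 6 − 2 = 4.
Δ₀ > P, so pairing is preferred: the ground state is low-spin.
That gives t₂g⁴ eg⁰.
Orbital CFSE = -1.6Δ₀ = -1.6 × 27200 = -43520 cm⁻¹.
Excess pairs vs high-spin: 1 − 0 = 1; pairing cost = +20200 cm⁻¹.
Net CFSE = -43520 + 20200 = -23320 cm⁻¹.

-23320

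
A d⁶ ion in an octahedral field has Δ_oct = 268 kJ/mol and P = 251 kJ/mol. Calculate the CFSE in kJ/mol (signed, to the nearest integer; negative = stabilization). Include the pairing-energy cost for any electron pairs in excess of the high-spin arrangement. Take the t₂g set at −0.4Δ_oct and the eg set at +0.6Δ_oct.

-141

Since Δ_oct = 268 kJ/mol > P = 251 kJ/mol, the complex adopts the low-spin configuration.
Filling d⁶ accordingly: t₂g⁶ eg⁰.
Orbital CFSE = -2.4Δ_oct = -2.4 × 268 = -643 kJ/mol.
Excess pairs vs high-spin: 3 − 1 = 2; pairing cost = +502 kJ/mol.
Net CFSE = -643 + 502 = -141 kJ/mol.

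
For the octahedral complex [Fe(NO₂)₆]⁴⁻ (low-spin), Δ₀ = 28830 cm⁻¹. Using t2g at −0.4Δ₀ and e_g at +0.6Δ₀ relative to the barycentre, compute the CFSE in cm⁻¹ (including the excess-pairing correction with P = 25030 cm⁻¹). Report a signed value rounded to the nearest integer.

-19132

Each NO₂⁻ contributes -1; 6 × (-1) = -6. With overall charge -4, Fe is in the +2 oxidation state.
Fe sits in group 8; removing 2 electrons leaves Fe²⁺ with 8 − 2 = 6 d electrons.
The d⁶ electrons fill as t2g^6 e_g^0.
CFSE(orbital) = 6×(-0.4Δ₀) + 0×(0.6Δ₀) = -2.4Δ₀; with Δ₀ = 28830 cm⁻¹ that is -69192 cm⁻¹.
Relative to high-spin t2g^4 e_g^2 (1 paired), the low-spin configuration has 2 additional pairs, contributing +2 × 25030 = +50060 cm⁻¹.
Combining: -69192 + 50060 = -19132 cm⁻¹.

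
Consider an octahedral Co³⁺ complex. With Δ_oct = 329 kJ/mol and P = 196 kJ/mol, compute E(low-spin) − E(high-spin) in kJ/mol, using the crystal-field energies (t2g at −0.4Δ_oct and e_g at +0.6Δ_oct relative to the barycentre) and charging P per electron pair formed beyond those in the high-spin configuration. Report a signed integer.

-266

Group 9 minus oxidation state +3 gives a d⁶ configuration for Co³⁺.
High-spin d⁶ fills as t2g^4 e_g^2 with CFSE 4(−0.4) + 2(+0.6) = -0.4Δ_oct = -132 kJ/mol.
For low-spin the configuration is t2g^6 e_g^0: orbital energy -2.4 × 329 = -790 kJ/mol, and 2 additional pairs relative to high-spin add 392 kJ/mol, giving -398 kJ/mol.
E(LS) − E(HS) = -398 − (-132) = -266 kJ/mol.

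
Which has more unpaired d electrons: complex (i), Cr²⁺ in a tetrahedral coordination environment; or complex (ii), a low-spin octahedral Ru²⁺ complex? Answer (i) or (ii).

(i)

(i): Cr sits in group 6; removing 2 electrons leaves Cr²⁺ with 6 − 2 = 4 d electrons; With tetrahedral geometry the complex is necessarily high-spin; e² t₂² → 4 unpaired.
(ii): Ru²⁺: group 8, so d-count = 8 − 2 = 6; t2g^6 e_g^0 → 0 unpaired.
So (i) has more unpaired electrons.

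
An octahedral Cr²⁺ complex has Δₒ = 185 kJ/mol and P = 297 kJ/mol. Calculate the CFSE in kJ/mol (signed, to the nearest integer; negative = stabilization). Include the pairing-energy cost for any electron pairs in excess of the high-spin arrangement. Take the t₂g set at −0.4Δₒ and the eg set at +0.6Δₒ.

Group 6 minus oxidation state +2 gives a d⁴ configuration for Cr²⁺.
Δₒ < P, so pairing is avoided: the ground state is high-spin.
Filling d⁴ accordingly: t₂g³ eg¹.
Orbital CFSE = -0.6Δₒ = -0.6 × 185 = -111 kJ/mol.
High-spin has no excess pairs, so no pairing correction applies.

-111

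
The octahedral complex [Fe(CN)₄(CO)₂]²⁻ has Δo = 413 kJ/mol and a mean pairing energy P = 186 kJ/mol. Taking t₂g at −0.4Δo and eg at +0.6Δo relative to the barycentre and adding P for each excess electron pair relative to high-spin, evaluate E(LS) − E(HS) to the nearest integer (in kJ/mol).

Ligand charges: 4×(-1) from CN⁻ and 2×(+0) from CO sum to -4; with overall charge -2, Fe is +2.
Group 8 minus oxidation state +2 gives a d⁶ configuration for Fe²⁺.
High-spin d⁶ fills as t₂g⁴ eg² with CFSE 4(−0.4) + 2(+0.6) = -0.4Δo = -165 kJ/mol.
Low-spin: t₂g⁶ eg⁰, orbital CFSE = -2.4Δo = -991 kJ/mol; plus 2 excess pairs × P = +372 kJ/mol; total -619 kJ/mol.
The difference is -619 − (-165) = -454 kJ/mol, so low-spin lies lower.

-454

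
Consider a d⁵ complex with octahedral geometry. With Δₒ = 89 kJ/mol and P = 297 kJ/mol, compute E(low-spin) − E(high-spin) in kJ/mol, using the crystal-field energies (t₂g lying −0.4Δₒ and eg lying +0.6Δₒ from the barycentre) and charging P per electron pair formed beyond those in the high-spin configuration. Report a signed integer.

416

High-spin: t₂g³ eg², CFSE = 0.0Δₒ = 0 kJ/mol.
Low-spin t₂g⁵ eg⁰ gives -2.0Δₒ = -178 kJ/mol, but forming 2 extra pairs costs 2P = 594 kJ/mol, so E(LS) = -178 + 594 = 416 kJ/mol.
The difference is 416 − (0) = 416 kJ/mol, so high-spin lies lower.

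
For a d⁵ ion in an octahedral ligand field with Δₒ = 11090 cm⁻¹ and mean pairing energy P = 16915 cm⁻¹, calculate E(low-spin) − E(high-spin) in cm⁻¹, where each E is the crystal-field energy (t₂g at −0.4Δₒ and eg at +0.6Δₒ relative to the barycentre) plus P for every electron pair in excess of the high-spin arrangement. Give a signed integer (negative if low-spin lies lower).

High-spin d⁵ fills as t₂g³ eg² with CFSE 3(−0.4) + 2(+0.6) = 0.0Δₒ = 0 cm⁻¹.
Low-spin t₂g⁵ eg⁰ gives -2.0Δₒ = -22180 cm⁻¹, but forming 2 extra pairs costs 2P = 33830 cm⁻¹, so E(LS) = -22180 + 33830 = 11650 cm⁻¹.
Thus E(LS) − E(HS) = 11650 cm⁻¹.

11650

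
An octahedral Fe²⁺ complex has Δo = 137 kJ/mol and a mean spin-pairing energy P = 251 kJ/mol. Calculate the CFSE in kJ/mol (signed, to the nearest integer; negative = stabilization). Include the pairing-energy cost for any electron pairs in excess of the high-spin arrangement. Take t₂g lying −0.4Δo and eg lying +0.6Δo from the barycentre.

-55

Fe sits in group 8; removing 2 electrons leaves Fe²⁺ with 8 − 2 = 6 d electrons.
Here Δo < P (137 < 251), so the high-spin state is favoured.
Configuration: t₂g⁴ eg².
Orbital CFSE = -0.4Δo = -0.4 × 137 = -55 kJ/mol.
High-spin has no excess pairs, so no pairing correction applies.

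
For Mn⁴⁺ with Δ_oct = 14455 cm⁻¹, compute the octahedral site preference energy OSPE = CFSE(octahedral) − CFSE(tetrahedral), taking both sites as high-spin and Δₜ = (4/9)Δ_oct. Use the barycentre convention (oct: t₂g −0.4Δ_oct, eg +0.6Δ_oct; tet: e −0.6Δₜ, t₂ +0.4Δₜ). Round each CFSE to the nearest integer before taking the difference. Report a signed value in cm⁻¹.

Mn⁴⁺: group 7, so d-count = 7 − 4 = 3.
Octahedral (high-spin): t2g^3 e_g^0, CFSE = 3(−0.4) + 0(+0.6) = -1.2Δ_oct = -1.2 × 14455 = -17346 cm⁻¹.
In a tetrahedral site the filling is e^2 t2^1: CFSE(tet) = -0.8Δₜ = -0.8 × (4/9)(14455) = -5140 cm⁻¹.
OSPE = CFSE(oct) − CFSE(tet) = -17346 − (-5140) = -12206 cm⁻¹.

-12206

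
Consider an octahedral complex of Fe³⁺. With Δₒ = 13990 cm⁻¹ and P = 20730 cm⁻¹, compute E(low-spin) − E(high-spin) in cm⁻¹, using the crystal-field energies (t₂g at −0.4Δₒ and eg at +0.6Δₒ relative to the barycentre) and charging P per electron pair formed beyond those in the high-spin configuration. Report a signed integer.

13480

Fe is in group 8, so Fe³⁺ is d⁵ (8 − 3 = 5).
In the high-spin limit (t₂g³ eg²) the orbital term is 0.0Δₒ = 0 cm⁻¹, with no excess pairing.
Low-spin: t₂g⁵ eg⁰, orbital CFSE = -2.0Δₒ = -27980 cm⁻¹; plus 2 excess pairs × P = +41460 cm⁻¹; total 13480 cm⁻¹.
Thus E(LS) − E(HS) = 13480 cm⁻¹.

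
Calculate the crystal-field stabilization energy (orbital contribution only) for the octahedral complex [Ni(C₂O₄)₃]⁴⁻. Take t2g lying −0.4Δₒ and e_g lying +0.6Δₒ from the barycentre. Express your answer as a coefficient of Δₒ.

-1.2 Δₒ

Each C₂O₄²⁻ contributes -2; 3 × (-2) = -6. With overall charge -4, Ni is in the +2 oxidation state.
Ni sits in group 10; removing 2 electrons leaves Ni²⁺ with 10 − 2 = 8 d electrons.
Configuration: t2g^6 e_g^2.
CFSE = 6(-0.4Δₒ) + 2(0.6Δₒ) = -2.4Δₒ + 1.2Δₒ = -1.2Δₒ.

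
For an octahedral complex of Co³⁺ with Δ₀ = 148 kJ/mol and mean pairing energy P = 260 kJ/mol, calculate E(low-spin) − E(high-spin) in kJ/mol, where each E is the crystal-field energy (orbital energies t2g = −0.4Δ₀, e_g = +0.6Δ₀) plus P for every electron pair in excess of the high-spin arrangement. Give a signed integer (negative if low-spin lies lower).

Co sits in group 9; removing 3 electrons leaves Co³⁺ with 9 − 3 = 6 d electrons.
High-spin: t2g^4 e_g^2, CFSE = -0.4Δ₀ = -59 kJ/mol.
For low-spin the configuration is t2g^6 e_g^0: orbital energy -2.4 × 148 = -355 kJ/mol, and 2 additional pairs relative to high-spin add 520 kJ/mol, giving 165 kJ/mol.
E(LS) − E(HS) = 165 − (-59) = 224 kJ/mol.

224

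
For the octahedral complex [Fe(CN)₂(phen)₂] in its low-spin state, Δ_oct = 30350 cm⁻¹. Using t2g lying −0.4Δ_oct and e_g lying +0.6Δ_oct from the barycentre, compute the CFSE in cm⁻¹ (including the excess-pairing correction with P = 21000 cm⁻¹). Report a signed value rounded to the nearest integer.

-30840

Ligand charges: 2×(-1) from CN⁻ and 2×(+0) from phen sum to -2; with overall charge +0, Fe is +2.
Fe²⁺: group 8, so d-count = 8 − 2 = 6.
Configuration: t2g^6 e_g^0.
Orbital CFSE = 6(-0.4) + 0(0.6) = -2.4Δ_oct = -2.4 × 30350 = -72840 cm⁻¹.
Relative to high-spin t2g^4 e_g^2 (1 paired), the low-spin configuration has 2 additional pairs, contributing +2 × 21000 = +42000 cm⁻¹.
Overall CFSE = -72840 + 42000 = -30840 cm⁻¹.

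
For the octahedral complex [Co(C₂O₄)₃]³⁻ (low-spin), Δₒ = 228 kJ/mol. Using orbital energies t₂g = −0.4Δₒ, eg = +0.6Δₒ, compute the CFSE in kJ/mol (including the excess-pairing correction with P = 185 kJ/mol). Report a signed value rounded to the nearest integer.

Each C₂O₄²⁻ contributes -2; 3 × (-2) = -6. With overall charge -3, Co is in the +3 oxidation state.
Co³⁺: group 9, so d-count = 9 − 3 = 6.
Configuration: t₂g⁶ eg⁰.
The orbital stabilization is -2.4Δₒ = -2.4 × 228 = -547 kJ/mol.
Pairing penalty: 3 pairs vs 1 in the high-spin reference → 2 extra × P = 370 kJ/mol.
Net CFSE = -547 + 370 = -177 kJ/mol.

-177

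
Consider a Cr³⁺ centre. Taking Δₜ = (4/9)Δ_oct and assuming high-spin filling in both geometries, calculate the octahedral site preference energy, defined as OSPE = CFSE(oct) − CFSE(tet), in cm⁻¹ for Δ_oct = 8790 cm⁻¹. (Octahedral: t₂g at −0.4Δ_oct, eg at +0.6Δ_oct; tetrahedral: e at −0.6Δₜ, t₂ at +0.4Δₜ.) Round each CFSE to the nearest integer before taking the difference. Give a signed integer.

Group 6 minus oxidation state +3 gives a d³ configuration for Cr³⁺.
Octahedral (high-spin): t₂g³ eg⁰, CFSE = 3(−0.4) + 0(+0.6) = -1.2Δ_oct = -1.2 × 8790 = -10548 cm⁻¹.
Tetrahedral: e² t₂¹, CFSE = 2(−0.6) + 1(+0.4) = -0.8Δₜ = -0.8 × (4/9) × 8790 = -3125 cm⁻¹.
OSPE = CFSE(oct) − CFSE(tet) = -10548 − (-3125) = -7423 cm⁻¹.

-7423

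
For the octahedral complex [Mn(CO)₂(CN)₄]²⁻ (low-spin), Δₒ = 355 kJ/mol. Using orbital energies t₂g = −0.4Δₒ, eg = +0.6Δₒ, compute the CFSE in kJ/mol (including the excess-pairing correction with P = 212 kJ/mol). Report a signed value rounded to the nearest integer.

-286

Ligand charges: 2×(+0) from CO and 4×(-1) from CN⁻ sum to -4; with overall charge -2, Mn is +2.
Mn is in group 7, so Mn²⁺ is d⁵ (7 − 2 = 5).
Electron filling gives t₂g⁵ eg⁰.
Orbital CFSE = 5(-0.4) + 0(0.6) = -2.0Δₒ = -2.0 × 355 = -710 kJ/mol.
High-spin d⁵ would be t₂g³ eg² with 0 pairs; low-spin has 2, so 2 excess pairs cost +2P = +424 kJ/mol.
Net CFSE = -710 + 424 = -286 kJ/mol.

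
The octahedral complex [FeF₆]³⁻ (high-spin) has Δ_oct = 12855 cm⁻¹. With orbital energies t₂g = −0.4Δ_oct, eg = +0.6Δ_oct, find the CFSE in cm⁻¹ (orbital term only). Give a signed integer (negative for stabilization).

Each F⁻ contributes -1; 6 × (-1) = -6. With overall charge -3, Fe is in the +3 oxidation state.
Fe sits in group 8; removing 3 electrons leaves Fe³⁺ with 8 − 3 = 5 d electrons.
Configuration: t₂g³ eg².
CFSE(orbital) = 3×(-0.4Δ_oct) + 2×(0.6Δ_oct) = 0.0Δ_oct; with Δ_oct = 12855 cm⁻¹ that is 0 cm⁻¹.

0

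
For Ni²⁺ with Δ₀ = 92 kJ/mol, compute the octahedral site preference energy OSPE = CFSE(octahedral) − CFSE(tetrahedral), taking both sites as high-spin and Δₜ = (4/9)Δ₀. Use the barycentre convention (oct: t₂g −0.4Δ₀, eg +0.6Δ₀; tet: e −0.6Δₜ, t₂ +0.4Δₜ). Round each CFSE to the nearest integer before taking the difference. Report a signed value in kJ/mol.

Ni is in group 10, so Ni²⁺ is d⁸ (10 − 2 = 8).
Octahedral (high-spin): t2g^6 e_g^2, CFSE = 6(−0.4) + 2(+0.6) = -1.2Δ₀ = -1.2 × 92 = -110 kJ/mol.
In a tetrahedral site the filling is e^4 t2^4: CFSE(tet) = -0.8Δₜ = -0.8 × (4/9)(92) = -33 kJ/mol.
OSPE = -110 − (-33) = -77 kJ/mol.

-77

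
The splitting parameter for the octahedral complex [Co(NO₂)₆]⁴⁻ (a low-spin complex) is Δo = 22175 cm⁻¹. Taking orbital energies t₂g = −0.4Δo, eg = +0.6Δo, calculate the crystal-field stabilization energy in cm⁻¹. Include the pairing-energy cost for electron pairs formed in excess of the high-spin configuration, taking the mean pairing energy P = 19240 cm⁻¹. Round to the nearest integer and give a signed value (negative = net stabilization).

-20675

Each NO₂⁻ contributes -1; 6 × (-1) = -6. With overall charge -4, Co is in the +2 oxidation state.
Co is in group 9, so Co²⁺ is d⁷ (9 − 2 = 7).
Configuration: t₂g⁶ eg¹.
The orbital stabilization is -1.8Δo = -1.8 × 22175 = -39915 cm⁻¹.
High-spin d⁷ would be t₂g⁵ eg² with 2 pairs; low-spin has 3, so 1 excess pair costs +1P = +19240 cm⁻¹.
Net CFSE = -39915 + 19240 = -20675 cm⁻¹.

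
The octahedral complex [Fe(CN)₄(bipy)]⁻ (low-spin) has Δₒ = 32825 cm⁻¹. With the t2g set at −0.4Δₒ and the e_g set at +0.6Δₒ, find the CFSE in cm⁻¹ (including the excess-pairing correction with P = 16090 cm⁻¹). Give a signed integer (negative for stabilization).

-33470

Ligand charges: 4×(-1) from CN⁻ and 1×(+0) from bipy sum to -4; with overall charge -1, Fe is +3.
Fe³⁺: group 8, so d-count = 8 − 3 = 5.
Configuration: t2g^5 e_g^0.
The orbital stabilization is -2.0Δₒ = -2.0 × 32825 = -65650 cm⁻¹.
Pairing penalty: 2 pairs vs 0 in the high-spin reference → 2 extra × P = 32180 cm⁻¹.
Overall CFSE = -65650 + 32180 = -33470 cm⁻¹.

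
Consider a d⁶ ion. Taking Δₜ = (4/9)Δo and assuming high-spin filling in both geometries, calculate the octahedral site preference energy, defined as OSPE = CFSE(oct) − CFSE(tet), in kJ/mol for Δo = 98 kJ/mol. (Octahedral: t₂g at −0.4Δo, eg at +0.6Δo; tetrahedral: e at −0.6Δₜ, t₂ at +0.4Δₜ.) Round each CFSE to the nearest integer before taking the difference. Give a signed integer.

-13

In an octahedral site d⁶ (HS) is t2g^4 e_g^2, giving CFSE(oct) = -0.4Δo = -39 kJ/mol.
Tetrahedral: e^3 t2^3, CFSE = 3(−0.6) + 3(+0.4) = -0.6Δₜ = -0.6 × (4/9) × 98 = -26 kJ/mol.
OSPE = -39 − (-26) = -13 kJ/mol.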